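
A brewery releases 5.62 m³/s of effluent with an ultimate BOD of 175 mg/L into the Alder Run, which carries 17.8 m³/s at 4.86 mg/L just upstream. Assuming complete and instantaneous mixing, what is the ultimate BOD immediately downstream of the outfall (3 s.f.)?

45.7 mg/L

Flow-weighted mixing: C = (Q_r C_r + Q_w C_w)/(Q_r + Q_w)
= (17.8×4.86 + 5.62×175)/(17.8 + 5.62) = 1070/23.42 = 45.69 mg/L.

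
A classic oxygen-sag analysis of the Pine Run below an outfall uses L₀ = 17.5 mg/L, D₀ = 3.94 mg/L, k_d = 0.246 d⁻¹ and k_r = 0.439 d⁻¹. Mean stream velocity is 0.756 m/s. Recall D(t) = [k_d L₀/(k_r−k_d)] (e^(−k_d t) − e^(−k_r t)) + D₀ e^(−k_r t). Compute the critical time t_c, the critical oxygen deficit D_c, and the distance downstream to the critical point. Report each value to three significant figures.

t_c ≈ 1.99 d; D_c ≈ 6.00 mg/L; x_c ≈ 130 km

At the critical point dD/dt = 0, so k_d L₀ e^(−k_d t) = k_r D. Substituting D(t) from the Streeter–Phelps equation and solving for t gives
t_c = ln[(k_r/k_d)(1 − D₀(k_r−k_d)/(k_d L₀))] / (k_r−k_d).
Here k_r−k_d = 0.1930 d⁻¹ and 1 − D₀(k_r−k_d)/(k_d L₀) = 1 − 3.94×0.1930/(0.246×17.5) = 0.8234, so
t_c = ln(1.785 × 0.8234) / 0.1930 = 0.3848 / 0.1930 = 1.994 d.
L(t_c) = L₀ e^(−k_d t_c) = 17.5 × 0.6123 = 10.72 mg/L, and at the critical point k_r D_c = k_d L, so D_c = (0.246/0.439) × 10.72 = 6.005 mg/L.
x_c = v t_c = 0.756 m/s × 1.994 d × 86400 s/d = 130200 m ≈ 130 km.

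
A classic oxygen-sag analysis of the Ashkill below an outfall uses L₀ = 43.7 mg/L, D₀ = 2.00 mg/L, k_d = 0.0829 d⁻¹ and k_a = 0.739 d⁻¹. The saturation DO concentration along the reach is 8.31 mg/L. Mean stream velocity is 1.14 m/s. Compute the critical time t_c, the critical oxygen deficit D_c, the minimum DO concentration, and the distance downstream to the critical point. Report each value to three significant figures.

At the critical point dD/dt = 0, so k_d L₀ e^(−k_d t) = k_a D. Substituting D(t) from the Streeter–Phelps equation and solving for t gives
t_c = ln[(k_a/k_d)(1 − D₀(k_a−k_d)/(k_d L₀))] / (k_a−k_d).
Here k_a−k_d = 0.6561 d⁻¹ and 1 − D₀(k_a−k_d)/(k_d L₀) = 1 − 2.00×0.6561/(0.0829×43.7) = 0.6378, so
t_c = ln(8.914 × 0.6378) / 0.6561 = 1.738 / 0.6561 = 2.649 d.
D_c = (k_d/k_a) L₀ e^(−k_d t_c) = (0.0829/0.739) × 43.7 × e^(−0.0829×2.649) = 0.1122 × 43.7 × 0.8028 = 3.936 mg/L.
Minimum DO = C_s − D_c = 8.31 − 3.936 = 4.374 mg/L.
x_c = v t_c = 1.14 m/s × 2.649 d × 86400 s/d = 260900 m ≈ 261 km.

t_c ≈ 2.65 d; D_c ≈ 3.94 mg/L; min DO ≈ 4.37 mg/L; x_c ≈ 261 km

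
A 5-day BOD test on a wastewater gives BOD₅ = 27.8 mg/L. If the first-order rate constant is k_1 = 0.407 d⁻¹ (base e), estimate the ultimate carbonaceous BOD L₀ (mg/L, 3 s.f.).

L₀ ≈ 32.0 mg/L

BOD₅ = L₀(1 − e^(−5k_1)) ⇒ L₀ = BOD₅ / (1 − e^(−5×0.407))
= 27.8 / (1 − 0.1307) = 27.8 / 0.8693 = 31.98 mg/L.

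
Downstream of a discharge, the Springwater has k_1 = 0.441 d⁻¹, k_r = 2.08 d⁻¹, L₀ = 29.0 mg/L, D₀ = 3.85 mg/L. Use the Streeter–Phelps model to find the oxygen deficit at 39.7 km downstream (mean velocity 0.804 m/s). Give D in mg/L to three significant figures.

Travel time t = x/v = 39.7 km / (0.804 m/s) = 39700 m / 0.804 m/s = 49380 s = 0.5715 d.
k_1 L₀/(k_r−k_1) = 0.441×29.0/(2.08−0.441) = 12.79/1.639 = 7.803 mg/L.
e^(−k_1 t) = e^(−0.441×0.5715) = 0.7772; e^(−k_r t) = e^(−2.08×0.5715) = 0.3046.
D = 7.803 × (0.7772 − 0.3046) + 3.85 × 0.3046 = 3.688 + 1.173 = 4.860 mg/L.

D ≈ 4.86 mg/L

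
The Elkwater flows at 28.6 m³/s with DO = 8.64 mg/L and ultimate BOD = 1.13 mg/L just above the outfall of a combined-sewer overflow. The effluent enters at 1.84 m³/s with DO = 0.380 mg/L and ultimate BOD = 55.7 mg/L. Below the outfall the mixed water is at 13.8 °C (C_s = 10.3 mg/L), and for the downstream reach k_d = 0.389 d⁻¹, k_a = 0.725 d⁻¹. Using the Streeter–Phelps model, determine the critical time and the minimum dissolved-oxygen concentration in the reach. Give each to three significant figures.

Mixed DO = (28.6×8.64 + 1.84×0.380)/(28.6+1.84) = 247.8/30.44 = 8.141 mg/L.
Mixed L₀ = (28.6×1.13 + 1.84×55.7)/(30.44) = 134.8/30.44 = 4.429 mg/L.
Initial deficit D₀ = C_s − DO₀ = 10.3 − 8.141 = 2.159 mg/L.
t_c = (1/0.3360) ln[(0.725/0.389)(1 − 2.159×0.3360/(0.389×4.429))] = 2.976 × ln(1.079) = 0.2258 d.
D_c = (0.389/0.725) × 4.429 × e^(−0.389×0.2258) = 0.5366 × 4.429 × 0.9159 = 2.176 mg/L.
Minimum DO = 10.3 − 2.176 = 8.124 mg/L.

t_c ≈ 0.226 d; minimum DO ≈ 8.12 mg/L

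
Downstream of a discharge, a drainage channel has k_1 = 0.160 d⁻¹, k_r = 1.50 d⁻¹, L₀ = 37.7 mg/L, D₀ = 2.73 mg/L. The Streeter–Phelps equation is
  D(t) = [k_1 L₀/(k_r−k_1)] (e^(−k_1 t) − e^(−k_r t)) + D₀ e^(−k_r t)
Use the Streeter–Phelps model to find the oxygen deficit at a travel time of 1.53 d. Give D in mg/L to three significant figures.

k_1 L₀/(k_r−k_1) = 0.160×37.7/(1.50−0.160) = 6.032/1.340 = 4.501 mg/L.
e^(−k_1 t) = e^(−0.160×1.530) = 0.7829; e^(−k_r t) = e^(−1.50×1.530) = 0.1008.
D = 4.501 × (0.7829 − 0.1008) + 2.73 × 0.1008 = 3.070 + 0.2751 = 3.346 mg/L.

D ≈ 3.35 mg/L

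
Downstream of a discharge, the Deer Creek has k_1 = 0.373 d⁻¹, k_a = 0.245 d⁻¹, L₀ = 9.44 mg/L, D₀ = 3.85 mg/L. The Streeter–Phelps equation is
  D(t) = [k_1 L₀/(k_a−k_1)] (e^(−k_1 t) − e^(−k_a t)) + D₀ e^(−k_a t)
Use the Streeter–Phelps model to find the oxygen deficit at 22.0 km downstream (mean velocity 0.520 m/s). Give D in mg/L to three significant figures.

Travel time t = x/v = 22.0 km / (0.520 m/s) = 22000 m / 0.520 m/s = 42310 s = 0.4897 d.
k_1 L₀/(k_a−k_1) = 0.373×9.44/(0.245−0.373) = 3.521/-0.1280 = -27.51 mg/L.
e^(−k_1 t) = e^(−0.373×0.4897) = 0.8331; e^(−k_a t) = e^(−0.245×0.4897) = 0.8869.
D = -27.51 × (0.8331 − 0.8869) + 3.85 × 0.8869 = 1.482 + 3.415 = 4.897 mg/L.

D ≈ 4.90 mg/L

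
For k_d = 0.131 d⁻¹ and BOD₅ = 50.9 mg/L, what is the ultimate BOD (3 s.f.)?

L₀ ≈ 106 mg/L

BOD₅ = L₀(1 − e^(−5k_d)) ⇒ L₀ = BOD₅ / (1 − e^(−5×0.131))
= 50.9 / (1 − 0.5194) = 50.9 / 0.4806 = 105.9 mg/L.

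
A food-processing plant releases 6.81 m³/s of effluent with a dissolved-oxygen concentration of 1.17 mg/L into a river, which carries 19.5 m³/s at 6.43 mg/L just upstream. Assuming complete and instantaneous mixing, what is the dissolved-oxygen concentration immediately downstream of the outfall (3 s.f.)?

Flow-weighted mixing: C = (Q_r C_r + Q_w C_w)/(Q_r + Q_w)
= (19.5×6.43 + 6.81×1.17)/(19.5 + 6.81) = 133.4/26.31 = 5.069 mg/L.

5.07 mg/L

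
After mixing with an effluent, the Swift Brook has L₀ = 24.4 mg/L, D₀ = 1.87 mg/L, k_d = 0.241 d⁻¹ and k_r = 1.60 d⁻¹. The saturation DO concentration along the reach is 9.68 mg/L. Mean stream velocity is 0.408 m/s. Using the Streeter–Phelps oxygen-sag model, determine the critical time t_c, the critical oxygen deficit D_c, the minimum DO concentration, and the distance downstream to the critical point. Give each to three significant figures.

t_c = [1/(k_r−k_d)] ln[(k_r/k_d)(1 − D₀(k_r−k_d)/(k_d L₀))]
= [1/(1.60−0.241)] ln[(1.60/0.241)(1 − 1.87×1.359/(0.241×24.4))]
= (1/1.359) ln[6.639 × 0.5678] = 0.7358 × ln(3.770) = 0.7358 × 1.327 = 0.9765 d.
L(t_c) = L₀ e^(−k_d t_c) = 24.4 × 0.7903 = 19.28 mg/L, and at the critical point k_r D_c = k_d L, so D_c = (0.241/1.60) × 19.28 = 2.905 mg/L.
Minimum DO = C_s − D_c = 9.68 − 2.905 = 6.775 mg/L.
x_c = v t_c = 0.408 m/s × 0.9765 d × 86400 s/d = 34420 m ≈ 34.4 km.

t_c ≈ 0.976 d; D_c ≈ 2.90 mg/L; min DO ≈ 6.78 mg/L; x_c ≈ 34.4 km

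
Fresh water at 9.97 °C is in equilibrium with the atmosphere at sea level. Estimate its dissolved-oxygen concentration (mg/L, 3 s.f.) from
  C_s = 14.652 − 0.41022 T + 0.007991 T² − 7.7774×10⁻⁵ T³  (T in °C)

C_s = 14.652 − 0.41022×9.97 + 0.007991×9.97² − 7.7774×10⁻⁵×9.97³ = 11.28 mg/L.

C_s ≈ 11.3 mg/L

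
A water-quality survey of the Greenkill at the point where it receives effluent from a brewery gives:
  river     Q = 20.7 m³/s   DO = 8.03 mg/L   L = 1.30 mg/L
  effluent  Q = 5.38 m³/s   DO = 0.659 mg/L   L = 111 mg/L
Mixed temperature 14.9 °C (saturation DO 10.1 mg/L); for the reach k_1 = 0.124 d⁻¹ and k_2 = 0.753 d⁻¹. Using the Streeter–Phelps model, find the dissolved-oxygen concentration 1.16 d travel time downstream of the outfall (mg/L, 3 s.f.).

Mixed DO = (20.7×8.03 + 5.38×0.659)/(20.7+5.38) = 169.8/26.08 = 6.509 mg/L.
Mixed L₀ = (20.7×1.30 + 5.38×111)/(26.08) = 624.1/26.08 = 23.93 mg/L.
Initial deficit D₀ = C_s − DO₀ = 10.1 − 6.509 = 3.591 mg/L.
D(1.16) = [0.124×23.93/(0.753−0.124)](e^(−0.124×1.16) − e^(−0.753×1.16)) + 3.591 e^(−0.753×1.16)
= 4.717 × (0.8660 − 0.4175) + 3.591 × 0.4175 = 3.615 mg/L.
DO = 10.1 − 3.615 = 6.485 mg/L.

DO ≈ 6.49 mg/L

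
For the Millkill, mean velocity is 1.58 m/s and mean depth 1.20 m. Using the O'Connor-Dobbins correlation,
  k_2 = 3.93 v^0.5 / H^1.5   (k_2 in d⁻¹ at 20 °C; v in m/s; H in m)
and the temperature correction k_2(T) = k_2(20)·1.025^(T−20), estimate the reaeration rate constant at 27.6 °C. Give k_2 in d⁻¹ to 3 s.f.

k_2(20) = 3.93 × 1.58^0.5 / 1.20^1.5 = 3.93 × 1.257 / 1.315 = 3.758 d⁻¹.
k_2(27.6) = 3.758 × 1.025^(27.6−20) = 3.758 × 1.206 = 4.534 d⁻¹.

k_2 ≈ 4.53 d⁻¹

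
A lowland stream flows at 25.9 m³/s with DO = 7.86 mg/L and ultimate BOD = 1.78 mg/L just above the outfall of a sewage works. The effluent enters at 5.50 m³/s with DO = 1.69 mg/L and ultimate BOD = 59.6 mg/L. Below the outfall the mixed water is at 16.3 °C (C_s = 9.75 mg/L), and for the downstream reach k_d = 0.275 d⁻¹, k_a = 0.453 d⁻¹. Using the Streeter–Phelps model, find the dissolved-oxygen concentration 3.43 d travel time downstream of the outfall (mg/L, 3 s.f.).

DO ≈ 5.85 mg/L

Mixed DO = (25.9×7.86 + 5.50×1.69)/(25.9+5.50) = 212.9/31.40 = 6.779 mg/L.
Mixed L₀ = (25.9×1.78 + 5.50×59.6)/(31.40) = 373.9/31.40 = 11.91 mg/L.
Initial deficit D₀ = C_s − DO₀ = 9.75 − 6.779 = 2.971 mg/L.
D(3.43) = [0.275×11.91/(0.453−0.275)](e^(−0.275×3.43) − e^(−0.453×3.43)) + 2.971 e^(−0.453×3.43)
= 18.40 × (0.3894 − 0.2114) + 2.971 × 0.2114 = 3.901 mg/L.
DO = 9.75 − 3.901 = 5.849 mg/L.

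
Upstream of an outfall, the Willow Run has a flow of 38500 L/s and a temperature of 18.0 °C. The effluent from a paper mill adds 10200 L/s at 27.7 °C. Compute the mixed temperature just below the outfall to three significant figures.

20.0 °C

Flow-weighted mixing: C = (Q_r C_r + Q_w C_w)/(Q_r + Q_w)
= (38500×18.0 + 10200×27.7)/(38500 + 10200) = 975500/48700 = 20.03 °C.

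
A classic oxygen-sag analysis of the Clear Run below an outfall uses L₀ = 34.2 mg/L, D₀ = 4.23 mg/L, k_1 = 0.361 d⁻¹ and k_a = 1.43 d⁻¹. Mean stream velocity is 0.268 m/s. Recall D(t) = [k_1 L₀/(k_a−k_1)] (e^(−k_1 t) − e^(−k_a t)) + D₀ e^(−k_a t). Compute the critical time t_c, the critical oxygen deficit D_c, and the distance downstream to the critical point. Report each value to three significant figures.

With k_a/k_1 = 3.961 and 1 − D₀(k_a−k_1)/(k_1 L₀) = 0.6337,
t_c = ln(3.961 × 0.6337) / (1.43 − 0.361) = ln(2.510) / 1.069 = 0.9204/1.069 = 0.8610 d.
L(t_c) = L₀ e^(−k_1 t_c) = 34.2 × 0.7328 = 25.06 mg/L, and at the critical point k_a D_c = k_1 L, so D_c = (0.361/1.43) × 25.06 = 6.327 mg/L.
x_c = v t_c = 0.268 m/s × 0.8610 d × 86400 s/d = 19940 m ≈ 19.9 km.

t_c ≈ 0.861 d; D_c ≈ 6.33 mg/L; x_c ≈ 19.9 km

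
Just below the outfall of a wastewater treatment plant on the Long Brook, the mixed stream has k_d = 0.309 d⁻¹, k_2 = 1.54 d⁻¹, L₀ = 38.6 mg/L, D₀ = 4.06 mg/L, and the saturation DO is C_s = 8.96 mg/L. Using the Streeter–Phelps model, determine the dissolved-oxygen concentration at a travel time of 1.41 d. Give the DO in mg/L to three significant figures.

DO ≈ 3.33 mg/L

k_d L₀/(k_2−k_d) = 0.309×38.6/(1.54−0.309) = 11.93/1.231 = 9.689 mg/L.
e^(−k_d t) = e^(−0.309×1.410) = 0.6468; e^(−k_2 t) = e^(−1.54×1.410) = 0.1140.
D = 9.689 × (0.6468 − 0.1140) + 4.06 × 0.1140 = 5.162 + 0.4629 = 5.625 mg/L.
DO = C_s − D = 8.96 − 5.625 = 3.335 mg/L.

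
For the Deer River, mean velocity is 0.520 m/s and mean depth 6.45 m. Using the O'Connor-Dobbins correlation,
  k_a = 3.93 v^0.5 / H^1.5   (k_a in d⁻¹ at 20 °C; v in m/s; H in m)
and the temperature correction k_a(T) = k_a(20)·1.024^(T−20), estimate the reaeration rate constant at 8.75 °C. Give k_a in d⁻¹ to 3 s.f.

k_a ≈ 0.132 d⁻¹

k_a(20) = 3.93 × 0.520^0.5 / 6.45^1.5 = 3.93 × 0.7211 / 16.38 = 0.1730 d⁻¹.
k_a(8.75) = 0.1730 × 1.024^(8.75−20) = 0.1730 × 0.7658 = 0.1325 d⁻¹.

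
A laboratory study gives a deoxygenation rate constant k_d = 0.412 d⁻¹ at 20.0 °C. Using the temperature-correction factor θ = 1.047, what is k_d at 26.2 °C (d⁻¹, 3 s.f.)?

k_d(T₂) = k_d(T₁) · θ^(T₂−T₁) = 0.412 × 1.047^(26.2−20.0)
= 0.412 × 1.047^6.20 = 0.412 × 1.329 = 0.5477 d⁻¹.

k_d ≈ 0.548 d⁻¹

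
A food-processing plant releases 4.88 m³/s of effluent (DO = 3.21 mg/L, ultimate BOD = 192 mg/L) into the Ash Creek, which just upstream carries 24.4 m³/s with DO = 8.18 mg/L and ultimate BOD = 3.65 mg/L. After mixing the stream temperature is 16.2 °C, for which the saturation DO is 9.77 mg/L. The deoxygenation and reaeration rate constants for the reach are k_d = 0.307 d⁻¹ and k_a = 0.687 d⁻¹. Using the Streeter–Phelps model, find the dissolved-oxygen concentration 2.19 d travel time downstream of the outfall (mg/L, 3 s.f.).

Mixed DO = (24.4×8.18 + 4.88×3.21)/(24.4+4.88) = 215.3/29.28 = 7.352 mg/L.
Mixed L₀ = (24.4×3.65 + 4.88×192)/(29.28) = 1026/29.28 = 35.04 mg/L.
Initial deficit D₀ = C_s − DO₀ = 9.77 − 7.352 = 2.418 mg/L.
D(2.19) = [0.307×35.04/(0.687−0.307)](e^(−0.307×2.19) − e^(−0.687×2.19)) + 2.418 e^(−0.687×2.19)
= 28.31 × (0.5105 − 0.2221) + 2.418 × 0.2221 = 8.702 mg/L.
DO = 9.77 − 8.702 = 1.068 mg/L.

DO ≈ 1.07 mg/L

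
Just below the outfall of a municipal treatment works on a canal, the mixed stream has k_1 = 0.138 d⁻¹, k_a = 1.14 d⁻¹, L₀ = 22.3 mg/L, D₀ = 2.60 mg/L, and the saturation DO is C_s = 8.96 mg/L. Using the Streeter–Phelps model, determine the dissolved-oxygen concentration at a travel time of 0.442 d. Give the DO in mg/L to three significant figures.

k_1 L₀/(k_a−k_1) = 0.138×22.3/(1.14−0.138) = 3.077/1.002 = 3.071 mg/L.
e^(−k_1 t) = e^(−0.138×0.4420) = 0.9408; e^(−k_a t) = e^(−1.14×0.4420) = 0.6042.
D = 3.071 × (0.9408 − 0.6042) + 2.60 × 0.6042 = 1.034 + 1.571 = 2.605 mg/L.
DO = C_s − D = 8.96 − 2.605 = 6.355 mg/L.

DO ≈ 6.36 mg/L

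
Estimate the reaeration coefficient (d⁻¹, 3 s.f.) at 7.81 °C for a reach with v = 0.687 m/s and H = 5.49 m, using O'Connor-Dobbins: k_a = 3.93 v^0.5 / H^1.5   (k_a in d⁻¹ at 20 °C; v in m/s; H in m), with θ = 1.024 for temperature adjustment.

k_a(20) = 3.93 × 0.687^0.5 / 5.49^1.5 = 3.93 × 0.8289 / 12.86 = 0.2532 d⁻¹.
k_a(7.81) = 0.2532 × 1.024^(7.81−20) = 0.2532 × 0.7489 = 0.1897 d⁻¹.

k_a ≈ 0.190 d⁻¹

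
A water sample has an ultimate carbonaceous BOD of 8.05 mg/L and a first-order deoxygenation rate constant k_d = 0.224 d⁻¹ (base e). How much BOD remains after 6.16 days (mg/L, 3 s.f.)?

L_t = L₀ e^(−k_d t) = 8.05 × e^(−0.224×6.16) = 8.05 × 0.2516 = 2.026 mg/L.

L ≈ 2.03 mg/L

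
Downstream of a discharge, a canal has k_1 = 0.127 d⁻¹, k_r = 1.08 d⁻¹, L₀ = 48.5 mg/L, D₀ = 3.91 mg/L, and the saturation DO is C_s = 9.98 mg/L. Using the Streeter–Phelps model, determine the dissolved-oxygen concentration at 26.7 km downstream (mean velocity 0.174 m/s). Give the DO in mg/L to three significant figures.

Travel time t = x/v = 26.7 km / (0.174 m/s) = 26700 m / 0.174 m/s = 153400 s = 1.776 d.
k_1 L₀/(k_r−k_1) = 0.127×48.5/(1.08−0.127) = 6.160/0.9530 = 6.463 mg/L.
e^(−k_1 t) = e^(−0.127×1.776) = 0.7981; e^(−k_r t) = e^(−1.08×1.776) = 0.1469.
D = 6.463 × (0.7981 − 0.1469) + 3.91 × 0.1469 = 4.209 + 0.5743 = 4.783 mg/L.
DO = C_s − D = 9.98 − 4.783 = 5.197 mg/L.

DO ≈ 5.20 mg/L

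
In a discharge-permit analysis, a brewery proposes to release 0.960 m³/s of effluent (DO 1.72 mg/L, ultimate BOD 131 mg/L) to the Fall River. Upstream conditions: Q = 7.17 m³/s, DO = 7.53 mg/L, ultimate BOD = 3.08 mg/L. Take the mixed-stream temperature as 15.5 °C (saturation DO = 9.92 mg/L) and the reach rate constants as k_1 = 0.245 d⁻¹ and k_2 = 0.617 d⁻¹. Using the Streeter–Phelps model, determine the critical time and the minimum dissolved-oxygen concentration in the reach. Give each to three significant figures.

t_c ≈ 1.68 d; minimum DO ≈ 5.14 mg/L

Mixed DO = (7.17×7.53 + 0.960×1.72)/(7.17+0.960) = 55.64/8.130 = 6.844 mg/L.
Mixed L₀ = (7.17×3.08 + 0.960×131)/(8.130) = 147.8/8.130 = 18.18 mg/L.
Initial deficit D₀ = C_s − DO₀ = 9.92 − 6.844 = 3.076 mg/L.
t_c = (1/0.3720) ln[(0.617/0.245)(1 − 3.076×0.3720/(0.245×18.18))] = 2.688 × ln(1.872) = 1.685 d.
D_c = (0.245/0.617) × 18.18 × e^(−0.245×1.685) = 0.3971 × 18.18 × 0.6618 = 4.779 mg/L.
Minimum DO = 9.92 − 4.779 = 5.141 mg/L.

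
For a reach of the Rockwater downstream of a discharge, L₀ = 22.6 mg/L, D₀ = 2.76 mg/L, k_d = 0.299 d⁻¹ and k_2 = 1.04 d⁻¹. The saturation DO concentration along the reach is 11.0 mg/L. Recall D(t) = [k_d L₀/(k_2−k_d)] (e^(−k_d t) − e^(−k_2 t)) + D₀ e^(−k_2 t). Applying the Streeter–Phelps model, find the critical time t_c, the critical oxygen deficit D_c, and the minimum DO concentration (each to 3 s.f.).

t_c = [1/(k_2−k_d)] ln[(k_2/k_d)(1 − D₀(k_2−k_d)/(k_d L₀))]
= [1/(1.04−0.299)] ln[(1.04/0.299)(1 − 2.76×0.7410/(0.299×22.6))]
= (1/0.7410) ln[3.478 × 0.6973] = 1.350 × ln(2.426) = 1.350 × 0.8861 = 1.196 d.
L(t_c) = L₀ e^(−k_d t_c) = 22.6 × 0.6994 = 15.81 mg/L, and at the critical point k_2 D_c = k_d L, so D_c = (0.299/1.04) × 15.81 = 4.544 mg/L.
Minimum DO = C_s − D_c = 11.0 − 4.544 = 6.456 mg/L.

t_c ≈ 1.20 d; D_c ≈ 4.54 mg/L; min DO ≈ 6.46 mg/L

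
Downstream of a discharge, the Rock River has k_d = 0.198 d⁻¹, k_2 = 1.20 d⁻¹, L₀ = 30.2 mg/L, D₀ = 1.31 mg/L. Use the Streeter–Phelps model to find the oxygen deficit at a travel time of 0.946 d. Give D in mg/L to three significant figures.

D ≈ 3.45 mg/L

k_d L₀/(k_2−k_d) = 0.198×30.2/(1.20−0.198) = 5.980/1.002 = 5.968 mg/L.
e^(−k_d t) = e^(−0.198×0.9460) = 0.8292; e^(−k_2 t) = e^(−1.20×0.9460) = 0.3214.
D = 5.968 × (0.8292 − 0.3214) + 1.31 × 0.3214 = 3.031 + 0.4210 = 3.452 mg/L.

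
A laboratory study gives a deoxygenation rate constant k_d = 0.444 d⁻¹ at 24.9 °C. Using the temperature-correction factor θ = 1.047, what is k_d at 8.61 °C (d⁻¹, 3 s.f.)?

k_d ≈ 0.210 d⁻¹

k_d(T₂) = k_d(T₁) · θ^(T₂−T₁) = 0.444 × 1.047^(8.61−24.9)
= 0.444 × 1.047^-16.3 = 0.444 × 0.4732 = 0.2101 d⁻¹.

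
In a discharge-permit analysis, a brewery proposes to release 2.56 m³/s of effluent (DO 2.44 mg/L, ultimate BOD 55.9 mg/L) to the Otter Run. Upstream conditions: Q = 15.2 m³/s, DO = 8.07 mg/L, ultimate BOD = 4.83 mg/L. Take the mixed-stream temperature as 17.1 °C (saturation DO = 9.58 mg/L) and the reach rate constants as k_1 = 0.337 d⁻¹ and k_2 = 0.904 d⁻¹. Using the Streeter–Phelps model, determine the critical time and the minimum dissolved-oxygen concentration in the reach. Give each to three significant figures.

t_c ≈ 1.06 d; minimum DO ≈ 6.40 mg/L

Mixed DO = (15.2×8.07 + 2.56×2.44)/(15.2+2.56) = 128.9/17.76 = 7.258 mg/L.
Mixed L₀ = (15.2×4.83 + 2.56×55.9)/(17.76) = 216.5/17.76 = 12.19 mg/L.
Initial deficit D₀ = C_s − DO₀ = 9.58 − 7.258 = 2.322 mg/L.
t_c = (1/0.5670) ln[(0.904/0.337)(1 − 2.322×0.5670/(0.337×12.19))] = 1.764 × ln(1.823) = 1.059 d.
D_c = (0.337/0.904) × 12.19 × e^(−0.337×1.059) = 0.3728 × 12.19 × 0.6998 = 3.181 mg/L.
Minimum DO = 9.58 − 3.181 = 6.399 mg/L.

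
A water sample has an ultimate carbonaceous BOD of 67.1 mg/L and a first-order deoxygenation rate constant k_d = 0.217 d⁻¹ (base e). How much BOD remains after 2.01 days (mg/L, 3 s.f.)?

L_t = L₀ e^(−k_d t) = 67.1 × e^(−0.217×2.01) = 67.1 × 0.6465 = 43.38 mg/L.

L ≈ 43.4 mg/L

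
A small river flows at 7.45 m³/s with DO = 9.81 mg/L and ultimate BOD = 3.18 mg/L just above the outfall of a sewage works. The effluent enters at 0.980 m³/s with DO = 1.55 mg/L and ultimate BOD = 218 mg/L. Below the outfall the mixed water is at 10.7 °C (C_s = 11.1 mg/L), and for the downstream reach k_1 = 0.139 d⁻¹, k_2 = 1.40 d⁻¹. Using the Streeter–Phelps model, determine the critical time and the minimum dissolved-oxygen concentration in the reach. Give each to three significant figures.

Mixed DO = (7.45×9.81 + 0.980×1.55)/(7.45+0.980) = 74.60/8.430 = 8.850 mg/L.
Mixed L₀ = (7.45×3.18 + 0.980×218)/(8.430) = 237.3/8.430 = 28.15 mg/L.
Initial deficit D₀ = C_s − DO₀ = 11.1 − 8.850 = 2.250 mg/L.
t_c = (1/1.261) ln[(1.40/0.139)(1 − 2.250×1.261/(0.139×28.15))] = 0.7930 × ln(2.769) = 0.8076 d.
D_c = (0.139/1.40) × 28.15 × e^(−0.139×0.8076) = 0.09929 × 28.15 × 0.8938 = 2.498 mg/L.
Minimum DO = 11.1 − 2.498 = 8.602 mg/L.

t_c ≈ 0.808 d; minimum DO ≈ 8.60 mg/L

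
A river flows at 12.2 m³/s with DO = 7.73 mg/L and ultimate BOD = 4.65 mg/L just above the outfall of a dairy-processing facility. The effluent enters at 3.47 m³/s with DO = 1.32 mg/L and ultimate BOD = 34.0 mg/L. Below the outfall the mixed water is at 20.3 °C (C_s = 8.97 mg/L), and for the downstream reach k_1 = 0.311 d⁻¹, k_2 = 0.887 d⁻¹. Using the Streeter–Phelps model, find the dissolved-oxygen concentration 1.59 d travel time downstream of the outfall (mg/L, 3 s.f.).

DO ≈ 6.12 mg/L

Mixed DO = (12.2×7.73 + 3.47×1.32)/(12.2+3.47) = 98.89/15.67 = 6.311 mg/L.
Mixed L₀ = (12.2×4.65 + 3.47×34.0)/(15.67) = 174.7/15.67 = 11.15 mg/L.
Initial deficit D₀ = C_s − DO₀ = 8.97 − 6.311 = 2.659 mg/L.
D(1.59) = [0.311×11.15/(0.887−0.311)](e^(−0.311×1.59) − e^(−0.887×1.59)) + 2.659 e^(−0.887×1.59)
= 6.020 × (0.6099 − 0.2441) + 2.659 × 0.2441 = 2.851 mg/L.
DO = 8.97 − 2.851 = 6.119 mg/L.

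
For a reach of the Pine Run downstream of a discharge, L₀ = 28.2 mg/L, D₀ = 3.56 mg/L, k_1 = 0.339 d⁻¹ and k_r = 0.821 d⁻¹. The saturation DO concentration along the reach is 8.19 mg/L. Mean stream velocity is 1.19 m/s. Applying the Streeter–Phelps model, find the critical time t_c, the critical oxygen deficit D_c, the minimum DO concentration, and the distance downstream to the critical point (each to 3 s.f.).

t_c ≈ 1.42 d; D_c ≈ 7.18 mg/L; min DO ≈ 1.01 mg/L; x_c ≈ 146 km

t_c = [1/(k_r−k_1)] ln[(k_r/k_1)(1 − D₀(k_r−k_1)/(k_1 L₀))]
= [1/(0.821−0.339)] ln[(0.821/0.339)(1 − 3.56×0.4820/(0.339×28.2))]
= (1/0.4820) ln[2.422 × 0.8205] = 2.075 × ln(1.987) = 2.075 × 0.6867 = 1.425 d.
D_c = (k_1/k_r) L₀ e^(−k_1 t_c) = (0.339/0.821) × 28.2 × e^(−0.339×1.425) = 0.4129 × 28.2 × 0.6170 = 7.184 mg/L.
Minimum DO = C_s − D_c = 8.19 − 7.184 = 1.006 mg/L.
x_c = v t_c = 1.19 m/s × 1.425 d × 86400 s/d = 146500 m ≈ 146 km.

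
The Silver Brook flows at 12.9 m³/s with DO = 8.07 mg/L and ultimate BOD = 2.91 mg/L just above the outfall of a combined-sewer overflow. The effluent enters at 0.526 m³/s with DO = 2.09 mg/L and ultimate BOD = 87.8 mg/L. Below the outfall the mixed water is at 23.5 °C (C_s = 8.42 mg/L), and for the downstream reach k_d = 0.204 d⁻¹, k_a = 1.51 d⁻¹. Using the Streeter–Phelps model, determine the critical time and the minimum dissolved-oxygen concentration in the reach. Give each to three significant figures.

t_c ≈ 0.831 d; minimum DO ≈ 7.71 mg/L

Mixed DO = (12.9×8.07 + 0.526×2.09)/(12.9+0.526) = 105.2/13.43 = 7.836 mg/L.
Mixed L₀ = (12.9×2.91 + 0.526×87.8)/(13.43) = 83.72/13.43 = 6.236 mg/L.
Initial deficit D₀ = C_s − DO₀ = 8.42 − 7.836 = 0.5843 mg/L.
t_c = (1/1.306) ln[(1.51/0.204)(1 − 0.5843×1.306/(0.204×6.236))] = 0.7657 × ln(2.962) = 0.8314 d.
D_c = (0.204/1.51) × 6.236 × e^(−0.204×0.8314) = 0.1351 × 6.236 × 0.8440 = 0.7110 mg/L.
Minimum DO = 8.42 − 0.7110 = 7.709 mg/L.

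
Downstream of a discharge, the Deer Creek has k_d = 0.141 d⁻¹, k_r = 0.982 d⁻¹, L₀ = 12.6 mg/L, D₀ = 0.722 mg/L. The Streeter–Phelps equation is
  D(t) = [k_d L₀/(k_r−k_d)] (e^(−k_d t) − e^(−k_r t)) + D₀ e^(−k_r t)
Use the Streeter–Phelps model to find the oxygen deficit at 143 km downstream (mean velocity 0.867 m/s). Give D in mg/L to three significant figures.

D ≈ 1.40 mg/L

Travel time t = x/v = 143 km / (0.867 m/s) = 143000 m / 0.867 m/s = 164900 s = 1.909 d.
k_d L₀/(k_r−k_d) = 0.141×12.6/(0.982−0.141) = 1.777/0.8410 = 2.112 mg/L.
e^(−k_d t) = e^(−0.141×1.909) = 0.7640; e^(−k_r t) = e^(−0.982×1.909) = 0.1534.
D = 2.112 × (0.7640 − 0.1534) + 0.722 × 0.1534 = 1.290 + 0.1108 = 1.401 mg/L.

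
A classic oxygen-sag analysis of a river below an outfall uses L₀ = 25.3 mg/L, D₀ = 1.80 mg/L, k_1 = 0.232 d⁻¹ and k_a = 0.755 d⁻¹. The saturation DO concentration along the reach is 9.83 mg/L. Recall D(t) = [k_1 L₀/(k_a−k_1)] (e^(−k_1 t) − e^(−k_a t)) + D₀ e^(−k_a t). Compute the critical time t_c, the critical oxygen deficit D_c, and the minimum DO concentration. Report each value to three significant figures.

t_c = [1/(k_a−k_1)] ln[(k_a/k_1)(1 − D₀(k_a−k_1)/(k_1 L₀))]
= [1/(0.755−0.232)] ln[(0.755/0.232)(1 − 1.80×0.5230/(0.232×25.3))]
= (1/0.5230) ln[3.254 × 0.8396] = 1.912 × ln(2.732) = 1.912 × 1.005 = 1.922 d.
D_c = (k_1/k_a) L₀ e^(−k_1 t_c) = (0.232/0.755) × 25.3 × e^(−0.232×1.922) = 0.3073 × 25.3 × 0.6403 = 4.978 mg/L.
Minimum DO = C_s − D_c = 9.83 − 4.978 = 4.852 mg/L.

t_c ≈ 1.92 d; D_c ≈ 4.98 mg/L; min DO ≈ 4.85 mg/L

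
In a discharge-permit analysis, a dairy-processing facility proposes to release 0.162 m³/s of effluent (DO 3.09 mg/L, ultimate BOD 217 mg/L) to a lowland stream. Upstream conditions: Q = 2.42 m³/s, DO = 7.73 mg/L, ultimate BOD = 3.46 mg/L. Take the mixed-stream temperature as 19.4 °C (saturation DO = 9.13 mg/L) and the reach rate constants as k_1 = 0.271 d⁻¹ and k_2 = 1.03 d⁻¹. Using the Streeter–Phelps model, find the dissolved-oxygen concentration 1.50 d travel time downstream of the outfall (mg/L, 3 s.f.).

DO ≈ 6.04 mg/L

Mixed DO = (2.42×7.73 + 0.162×3.09)/(2.42+0.162) = 19.21/2.582 = 7.439 mg/L.
Mixed L₀ = (2.42×3.46 + 0.162×217)/(2.582) = 43.53/2.582 = 16.86 mg/L.
Initial deficit D₀ = C_s − DO₀ = 9.13 − 7.439 = 1.691 mg/L.
D(1.50) = [0.271×16.86/(1.03−0.271)](e^(−0.271×1.50) − e^(−1.03×1.50)) + 1.691 e^(−1.03×1.50)
= 6.019 × (0.6660 − 0.2133) + 1.691 × 0.2133 = 3.085 mg/L.
DO = 9.13 − 3.085 = 6.045 mg/L.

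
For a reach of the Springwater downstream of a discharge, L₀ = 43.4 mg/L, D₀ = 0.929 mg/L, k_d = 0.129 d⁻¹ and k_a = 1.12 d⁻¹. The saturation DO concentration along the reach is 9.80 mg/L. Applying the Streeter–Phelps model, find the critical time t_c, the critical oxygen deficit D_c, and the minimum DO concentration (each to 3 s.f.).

With k_a/k_d = 8.682 and 1 − D₀(k_a−k_d)/(k_d L₀) = 0.8356,
t_c = ln(8.682 × 0.8356) / (1.12 − 0.129) = ln(7.254) / 0.9910 = 1.982/0.9910 = 2.000 d.
D_c = (k_d/k_a) L₀ e^(−k_d t_c) = (0.129/1.12) × 43.4 × e^(−0.129×2.000) = 0.1152 × 43.4 × 0.7726 = 3.862 mg/L.
Minimum DO = C_s − D_c = 9.80 − 3.862 = 5.938 mg/L.

t_c ≈ 2.00 d; D_c ≈ 3.86 mg/L; min DO ≈ 5.94 mg/L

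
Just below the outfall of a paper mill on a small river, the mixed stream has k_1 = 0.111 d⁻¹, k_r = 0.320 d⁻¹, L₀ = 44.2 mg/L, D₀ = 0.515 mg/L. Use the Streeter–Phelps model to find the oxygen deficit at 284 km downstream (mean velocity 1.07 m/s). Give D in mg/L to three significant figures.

D ≈ 8.10 mg/L

Travel time t = x/v = 284 km / (1.07 m/s) = 284000 m / 1.07 m/s = 265400 s = 3.072 d.
k_1 L₀/(k_r−k_1) = 0.111×44.2/(0.320−0.111) = 4.906/0.2090 = 23.47 mg/L.
e^(−k_1 t) = e^(−0.111×3.072) = 0.7111; e^(−k_r t) = e^(−0.320×3.072) = 0.3742.
D = 23.47 × (0.7111 − 0.3742) + 0.515 × 0.3742 = 7.908 + 0.1927 = 8.101 mg/L.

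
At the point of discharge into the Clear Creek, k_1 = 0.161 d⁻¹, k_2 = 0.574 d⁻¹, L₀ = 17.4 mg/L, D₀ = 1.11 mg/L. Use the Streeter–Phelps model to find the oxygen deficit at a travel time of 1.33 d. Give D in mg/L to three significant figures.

D ≈ 2.83 mg/L

k_1 L₀/(k_2−k_1) = 0.161×17.4/(0.574−0.161) = 2.801/0.4130 = 6.783 mg/L.
e^(−k_1 t) = e^(−0.161×1.330) = 0.8072; e^(−k_2 t) = e^(−0.574×1.330) = 0.4661.
D = 6.783 × (0.8072 − 0.4661) + 1.11 × 0.4661 = 2.314 + 0.5173 = 2.832 mg/L.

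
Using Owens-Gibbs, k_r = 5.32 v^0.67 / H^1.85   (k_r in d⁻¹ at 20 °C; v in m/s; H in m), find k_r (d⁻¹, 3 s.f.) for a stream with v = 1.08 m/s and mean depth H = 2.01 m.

k_r = 5.32 × 1.08^0.67 / 2.01^1.85 = 5.32 × 1.053 / 3.638 = 1.540 d⁻¹.

k_r ≈ 1.54 d⁻¹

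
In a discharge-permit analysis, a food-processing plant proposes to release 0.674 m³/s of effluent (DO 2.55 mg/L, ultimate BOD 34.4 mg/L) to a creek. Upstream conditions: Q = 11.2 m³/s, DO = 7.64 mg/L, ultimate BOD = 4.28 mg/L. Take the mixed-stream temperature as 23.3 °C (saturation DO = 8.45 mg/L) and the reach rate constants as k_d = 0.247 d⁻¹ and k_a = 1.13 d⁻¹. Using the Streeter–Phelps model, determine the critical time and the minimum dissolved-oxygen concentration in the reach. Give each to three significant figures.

Mixed DO = (11.2×7.64 + 0.674×2.55)/(11.2+0.674) = 87.29/11.87 = 7.351 mg/L.
Mixed L₀ = (11.2×4.28 + 0.674×34.4)/(11.87) = 71.12/11.87 = 5.990 mg/L.
Initial deficit D₀ = C_s − DO₀ = 8.45 − 7.351 = 1.099 mg/L.
t_c = (1/0.8830) ln[(1.13/0.247)(1 − 1.099×0.8830/(0.247×5.990))] = 1.133 × ln(1.574) = 0.5139 d.
D_c = (0.247/1.13) × 5.990 × e^(−0.247×0.5139) = 0.2186 × 5.990 × 0.8808 = 1.153 mg/L.
Minimum DO = 8.45 − 1.153 = 7.297 mg/L.

t_c ≈ 0.514 d; minimum DO ≈ 7.30 mg/L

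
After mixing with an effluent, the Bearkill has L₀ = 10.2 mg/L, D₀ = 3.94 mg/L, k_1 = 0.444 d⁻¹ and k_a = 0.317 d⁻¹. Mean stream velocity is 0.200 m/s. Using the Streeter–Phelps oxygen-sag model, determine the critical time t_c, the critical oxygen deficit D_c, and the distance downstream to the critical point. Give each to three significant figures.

t_c ≈ 1.83 d; D_c ≈ 6.35 mg/L; x_c ≈ 31.6 km

t_c = [1/(k_a−k_1)] ln[(k_a/k_1)(1 − D₀(k_a−k_1)/(k_1 L₀))]
= [1/(0.317−0.444)] ln[(0.317/0.444)(1 − 3.94×-0.1270/(0.444×10.2))]
= (1/-0.1270) ln[0.7140 × 1.110] = -7.874 × ln(0.7928) = -7.874 × -0.2321 = 1.828 d.
L(t_c) = L₀ e^(−k_1 t_c) = 10.2 × 0.4442 = 4.531 mg/L, and at the critical point k_a D_c = k_1 L, so D_c = (0.444/0.317) × 4.531 = 6.346 mg/L.
x_c = v t_c = 0.200 m/s × 1.828 d × 86400 s/d = 31580 m ≈ 31.6 km.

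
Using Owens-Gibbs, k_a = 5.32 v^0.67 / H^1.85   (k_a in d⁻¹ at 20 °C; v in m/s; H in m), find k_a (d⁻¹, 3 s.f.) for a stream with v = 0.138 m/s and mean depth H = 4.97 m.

k_a ≈ 0.0727 d⁻¹

k_a = 5.32 × 0.138^0.67 / 4.97^1.85 = 5.32 × 0.2653 / 19.42 = 0.07267 d⁻¹.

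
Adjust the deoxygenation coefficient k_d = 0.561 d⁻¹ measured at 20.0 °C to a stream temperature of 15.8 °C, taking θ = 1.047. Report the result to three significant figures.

k_d ≈ 0.463 d⁻¹

k_d(T₂) = k_d(T₁) · θ^(T₂−T₁) = 0.561 × 1.047^(15.8−20.0)
= 0.561 × 1.047^-4.20 = 0.561 × 0.8246 = 0.4626 d⁻¹.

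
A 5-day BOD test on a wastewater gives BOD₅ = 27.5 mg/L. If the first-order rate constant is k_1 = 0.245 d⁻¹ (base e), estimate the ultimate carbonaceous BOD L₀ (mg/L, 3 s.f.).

BOD₅ = L₀(1 − e^(−5k_1)) ⇒ L₀ = BOD₅ / (1 − e^(−5×0.245))
= 27.5 / (1 − 0.2938) = 27.5 / 0.7062 = 38.94 mg/L.

L₀ ≈ 38.9 mg/L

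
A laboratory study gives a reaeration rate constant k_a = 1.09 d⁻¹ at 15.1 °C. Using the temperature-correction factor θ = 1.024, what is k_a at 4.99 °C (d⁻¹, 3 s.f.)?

k_a(T₂) = k_a(T₁) · θ^(T₂−T₁) = 1.09 × 1.024^(4.99−15.1)
= 1.09 × 1.024^-10.1 = 1.09 × 0.7868 = 0.8576 d⁻¹.

k_a ≈ 0.858 d⁻¹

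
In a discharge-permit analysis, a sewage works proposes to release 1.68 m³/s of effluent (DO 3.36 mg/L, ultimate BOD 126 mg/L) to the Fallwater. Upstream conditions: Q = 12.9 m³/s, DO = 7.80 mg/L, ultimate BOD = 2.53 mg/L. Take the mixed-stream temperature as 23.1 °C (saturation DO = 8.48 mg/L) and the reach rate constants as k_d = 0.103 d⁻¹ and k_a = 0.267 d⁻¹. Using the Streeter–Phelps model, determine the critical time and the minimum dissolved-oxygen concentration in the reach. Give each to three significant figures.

Mixed DO = (12.9×7.80 + 1.68×3.36)/(12.9+1.68) = 106.3/14.58 = 7.288 mg/L.
Mixed L₀ = (12.9×2.53 + 1.68×126)/(14.58) = 244.3/14.58 = 16.76 mg/L.
Initial deficit D₀ = C_s − DO₀ = 8.48 − 7.288 = 1.192 mg/L.
t_c = (1/0.1640) ln[(0.267/0.103)(1 − 1.192×0.1640/(0.103×16.76))] = 6.098 × ln(2.299) = 5.075 d.
D_c = (0.103/0.267) × 16.76 × e^(−0.103×5.075) = 0.3858 × 16.76 × 0.5929 = 3.833 mg/L.
Minimum DO = 8.48 − 3.833 = 4.647 mg/L.

t_c ≈ 5.08 d; minimum DO ≈ 4.65 mg/L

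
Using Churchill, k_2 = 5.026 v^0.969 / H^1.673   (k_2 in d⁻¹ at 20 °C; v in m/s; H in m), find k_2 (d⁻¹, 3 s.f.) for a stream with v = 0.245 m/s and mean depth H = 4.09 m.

k_2 ≈ 0.122 d⁻¹

k_2 = 5.026 × 0.245^0.969 / 4.09^1.673 = 5.026 × 0.2559 / 10.55 = 0.1219 d⁻¹.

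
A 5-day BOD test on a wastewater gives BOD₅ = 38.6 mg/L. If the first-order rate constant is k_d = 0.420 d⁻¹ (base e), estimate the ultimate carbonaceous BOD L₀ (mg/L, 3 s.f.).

L₀ ≈ 44.0 mg/L

BOD₅ = L₀(1 − e^(−5k_d)) ⇒ L₀ = BOD₅ / (1 − e^(−5×0.420))
= 38.6 / (1 − 0.1225) = 38.6 / 0.8775 = 43.99 mg/L.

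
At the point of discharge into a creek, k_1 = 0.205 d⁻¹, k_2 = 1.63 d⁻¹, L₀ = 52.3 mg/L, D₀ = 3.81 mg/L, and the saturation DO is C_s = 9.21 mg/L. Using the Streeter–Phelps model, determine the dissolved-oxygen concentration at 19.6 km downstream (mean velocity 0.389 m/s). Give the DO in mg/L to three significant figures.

DO ≈ 3.97 mg/L

Travel time t = x/v = 19.6 km / (0.389 m/s) = 19600 m / 0.389 m/s = 50390 s = 0.5832 d.
k_1 L₀/(k_2−k_1) = 0.205×52.3/(1.63−0.205) = 10.72/1.425 = 7.524 mg/L.
e^(−k_1 t) = e^(−0.205×0.5832) = 0.8873; e^(−k_2 t) = e^(−1.63×0.5832) = 0.3865.
D = 7.524 × (0.8873 − 0.3865) + 3.81 × 0.3865 = 3.768 + 1.473 = 5.241 mg/L.
DO = C_s − D = 9.21 − 5.241 = 3.969 mg/L.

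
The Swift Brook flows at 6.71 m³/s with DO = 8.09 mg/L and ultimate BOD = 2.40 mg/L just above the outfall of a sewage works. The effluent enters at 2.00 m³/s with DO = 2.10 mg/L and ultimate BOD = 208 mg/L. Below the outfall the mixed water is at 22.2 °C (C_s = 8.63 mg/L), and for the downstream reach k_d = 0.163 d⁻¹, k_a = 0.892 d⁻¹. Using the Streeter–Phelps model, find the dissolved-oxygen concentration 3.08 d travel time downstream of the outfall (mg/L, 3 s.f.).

DO ≈ 2.50 mg/L

Mixed DO = (6.71×8.09 + 2.00×2.10)/(6.71+2.00) = 58.48/8.710 = 6.715 mg/L.
Mixed L₀ = (6.71×2.40 + 2.00×208)/(8.710) = 432.1/8.710 = 49.61 mg/L.
Initial deficit D₀ = C_s − DO₀ = 8.63 − 6.715 = 1.915 mg/L.
D(3.08) = [0.163×49.61/(0.892−0.163)](e^(−0.163×3.08) − e^(−0.892×3.08)) + 1.915 e^(−0.892×3.08)
= 11.09 × (0.6053 − 0.06410) + 1.915 × 0.06410 = 6.126 mg/L.
DO = 8.63 − 6.126 = 2.504 mg/L.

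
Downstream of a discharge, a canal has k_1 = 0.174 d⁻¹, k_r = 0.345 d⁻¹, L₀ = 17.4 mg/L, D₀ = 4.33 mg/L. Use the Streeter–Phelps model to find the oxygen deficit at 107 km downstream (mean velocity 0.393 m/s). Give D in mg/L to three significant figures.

Travel time t = x/v = 107 km / (0.393 m/s) = 107000 m / 0.393 m/s = 272300 s = 3.151 d.
k_1 L₀/(k_r−k_1) = 0.174×17.4/(0.345−0.174) = 3.028/0.1710 = 17.71 mg/L.
e^(−k_1 t) = e^(−0.174×3.151) = 0.5779; e^(−k_r t) = e^(−0.345×3.151) = 0.3372.
D = 17.71 × (0.5779 − 0.3372) + 4.33 × 0.3372 = 4.263 + 1.460 = 5.723 mg/L.

D ≈ 5.72 mg/L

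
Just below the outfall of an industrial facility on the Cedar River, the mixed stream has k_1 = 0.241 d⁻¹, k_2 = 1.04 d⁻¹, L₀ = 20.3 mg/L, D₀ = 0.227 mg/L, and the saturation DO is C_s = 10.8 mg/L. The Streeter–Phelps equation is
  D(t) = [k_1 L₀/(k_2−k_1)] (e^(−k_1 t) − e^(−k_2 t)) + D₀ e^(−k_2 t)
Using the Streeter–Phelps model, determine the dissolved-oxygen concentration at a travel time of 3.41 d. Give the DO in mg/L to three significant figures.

k_1 L₀/(k_2−k_1) = 0.241×20.3/(1.04−0.241) = 4.892/0.7990 = 6.123 mg/L.
e^(−k_1 t) = e^(−0.241×3.410) = 0.4396; e^(−k_2 t) = e^(−1.04×3.410) = 0.02883.
D = 6.123 × (0.4396 − 0.02883) + 0.227 × 0.02883 = 2.515 + 0.006544 = 2.522 mg/L.
DO = C_s − D = 10.8 − 2.522 = 8.278 mg/L.

DO ≈ 8.28 mg/L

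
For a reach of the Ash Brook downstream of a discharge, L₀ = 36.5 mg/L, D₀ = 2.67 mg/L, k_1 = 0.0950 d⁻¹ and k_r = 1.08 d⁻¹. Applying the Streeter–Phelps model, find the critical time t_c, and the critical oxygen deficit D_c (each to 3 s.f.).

With k_r/k_1 = 11.37 and 1 − D₀(k_r−k_1)/(k_1 L₀) = 0.2415,
t_c = ln(11.37 × 0.2415) / (1.08 − 0.0950) = ln(2.746) / 0.9850 = 1.010/0.9850 = 1.026 d.
L(t_c) = L₀ e^(−k_1 t_c) = 36.5 × 0.9072 = 33.11 mg/L, and at the critical point k_r D_c = k_1 L, so D_c = (0.0950/1.08) × 33.11 = 2.913 mg/L.

t_c ≈ 1.03 d; D_c ≈ 2.91 mg/L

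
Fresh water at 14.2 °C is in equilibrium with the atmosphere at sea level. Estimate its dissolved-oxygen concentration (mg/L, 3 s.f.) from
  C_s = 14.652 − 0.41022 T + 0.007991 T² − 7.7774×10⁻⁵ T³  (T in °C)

C_s = 14.652 − 0.41022×14.2 + 0.007991×14.2² − 7.7774×10⁻⁵×14.2³ = 10.22 mg/L.

C_s ≈ 10.2 mg/L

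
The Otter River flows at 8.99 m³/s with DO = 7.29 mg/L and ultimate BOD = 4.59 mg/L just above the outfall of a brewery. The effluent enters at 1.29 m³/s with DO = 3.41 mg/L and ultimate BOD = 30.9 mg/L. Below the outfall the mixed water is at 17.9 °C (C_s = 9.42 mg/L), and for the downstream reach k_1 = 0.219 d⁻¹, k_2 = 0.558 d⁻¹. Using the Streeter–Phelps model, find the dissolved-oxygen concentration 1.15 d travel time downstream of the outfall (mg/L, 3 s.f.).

Mixed DO = (8.99×7.29 + 1.29×3.41)/(8.99+1.29) = 69.94/10.28 = 6.803 mg/L.
Mixed L₀ = (8.99×4.59 + 1.29×30.9)/(10.28) = 81.13/10.28 = 7.892 mg/L.
Initial deficit D₀ = C_s − DO₀ = 9.42 − 6.803 = 2.617 mg/L.
D(1.15) = [0.219×7.892/(0.558−0.219)](e^(−0.219×1.15) − e^(−0.558×1.15)) + 2.617 e^(−0.558×1.15)
= 5.098 × (0.7774 − 0.5264) + 2.617 × 0.5264 = 2.657 mg/L.
DO = 9.42 − 2.657 = 6.763 mg/L.

DO ≈ 6.76 mg/L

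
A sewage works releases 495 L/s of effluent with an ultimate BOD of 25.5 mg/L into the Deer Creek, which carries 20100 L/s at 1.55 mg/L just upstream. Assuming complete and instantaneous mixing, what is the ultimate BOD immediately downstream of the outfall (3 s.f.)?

2.13 mg/L

Flow-weighted mixing: C = (Q_r C_r + Q_w C_w)/(Q_r + Q_w)
= (20100×1.55 + 495×25.5)/(20100 + 495) = 43780/20600 = 2.126 mg/L.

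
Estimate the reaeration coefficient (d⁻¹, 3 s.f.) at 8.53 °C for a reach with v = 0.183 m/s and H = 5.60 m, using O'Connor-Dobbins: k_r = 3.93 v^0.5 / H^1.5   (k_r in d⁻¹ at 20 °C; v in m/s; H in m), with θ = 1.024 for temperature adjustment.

k_r(20) = 3.93 × 0.183^0.5 / 5.60^1.5 = 3.93 × 0.4278 / 13.25 = 0.1269 d⁻¹.
k_r(8.53) = 0.1269 × 1.024^(8.53−20) = 0.1269 × 0.7618 = 0.09665 d⁻¹.

k_r ≈ 0.0966 d⁻¹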